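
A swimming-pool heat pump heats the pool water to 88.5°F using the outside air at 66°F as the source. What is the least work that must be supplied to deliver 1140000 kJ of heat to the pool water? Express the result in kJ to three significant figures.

46800 kJ

In absolute terms T_C = 292.04 K and T_H = 304.54 K, so ΔT = 12.50 K.
The reversible limit is COP_HP = T_H/ΔT = 24.36, so W_min = Q_H/COP = Q_H·ΔT/T_H.
W_min = 1140000 × 12.50/304.54 = 46790 kJ.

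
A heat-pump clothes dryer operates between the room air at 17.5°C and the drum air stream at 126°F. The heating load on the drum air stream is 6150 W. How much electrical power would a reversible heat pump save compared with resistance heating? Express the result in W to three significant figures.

In absolute terms T_C = 290.65 K and T_H = 325.37 K, so ΔT = 34.72 K.
COP_Carnot = T_H/ΔT = 325.37/34.72 = 9.371.
Resistance heating needs Ẇ_res = Q̇_H = 6150 W; the reversible heat pump needs only Ẇ_hp = Q̇_H/COP = 656.3 W.
Saving = 6150 − 656.3 = 5494 W.

5490 W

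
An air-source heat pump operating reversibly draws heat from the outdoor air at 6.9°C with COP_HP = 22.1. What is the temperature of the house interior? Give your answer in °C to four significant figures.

20.17 °C

COP_HP = T_H/(T_H − T_C) rearranges to T_H = COP·T_C/(COP − 1).
With T_C = 280.05 K, T_H = 22.1 × 280.05/21.10 = 293.32 K.
Converting, 293.32 K = 20.17°C.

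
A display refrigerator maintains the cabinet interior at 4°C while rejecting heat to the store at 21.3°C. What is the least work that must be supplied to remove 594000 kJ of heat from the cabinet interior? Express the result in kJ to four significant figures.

In absolute terms T_C = 277.15 K and T_H = 294.45 K, so ΔT = 17.30 K.
The reversible limit is COP_R = T_C/ΔT = 16.02, so W_min = Q_C/COP = Q_C·ΔT/T_C.
W_min = 594000 × 17.30/277.15 = 37080 kJ.

37080 kJ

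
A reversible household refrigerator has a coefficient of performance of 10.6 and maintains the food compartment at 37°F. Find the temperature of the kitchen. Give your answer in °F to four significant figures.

COP_R = T_C/(T_H − T_C) gives T_H − T_C = T_C/COP.
With T_C = 275.93 K, T_H = 275.93 × (1 + 1/10.6) = 301.96 K.
Converting, 301.96 K = 83.86°F.

83.86 °F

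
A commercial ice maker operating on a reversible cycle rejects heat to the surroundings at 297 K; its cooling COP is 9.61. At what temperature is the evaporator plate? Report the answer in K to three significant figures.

269 K

For a Carnot refrigerator COP_R = T_C/(T_H − T_C), so T_C = COP·T_H/(1 + COP).
With T_H = 297.00 K, T_C = 9.61 × 297.00/10.61 = 269.01 K.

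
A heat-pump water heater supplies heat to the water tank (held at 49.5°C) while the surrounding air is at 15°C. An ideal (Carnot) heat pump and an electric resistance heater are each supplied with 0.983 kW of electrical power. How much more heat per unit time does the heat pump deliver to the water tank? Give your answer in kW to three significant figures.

In absolute terms T_C = 288.15 K and T_H = 322.65 K, so ΔT = 34.50 K.
COP_Carnot = T_H/ΔT = 322.65/34.50 = 9.352.
The heat pump delivers Q̇_H = COP × Ẇ = 9.193 kW; the resistance heater delivers Ẇ = 0.9830 kW.
Extra = (COP − 1)·Ẇ = 8.210 kW.

8.21 kW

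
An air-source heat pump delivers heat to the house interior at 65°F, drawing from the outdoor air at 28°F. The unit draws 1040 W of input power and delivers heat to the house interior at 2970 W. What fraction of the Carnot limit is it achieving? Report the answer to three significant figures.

0.201

COP_actual = Q̇_H/Ẇ = 2970/1040 = 2.856.
In absolute terms T_C = 270.93 K and T_H = 291.48 K, so ΔT = 20.56 K.
COP_Carnot = T_H/ΔT = 291.48/20.56 = 14.18.
η_II = COP_actual/COP_Carnot = 2.856/14.18 = 0.2014.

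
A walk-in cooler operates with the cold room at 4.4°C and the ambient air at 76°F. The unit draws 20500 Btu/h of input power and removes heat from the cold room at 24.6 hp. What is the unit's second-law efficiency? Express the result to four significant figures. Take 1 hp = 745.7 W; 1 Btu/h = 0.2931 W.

0.2205

Converting, Q̇_C = 24.60 hp = 62590 Btu/h, so COP_actual = Q̇_C/Ẇ = 62590/20500 = 3.053.
In absolute terms T_C = 277.55 K and T_H = 297.59 K, so ΔT = 20.04 K.
COP_Carnot = T_C/ΔT = 277.55/20.04 = 13.85.
η_II = COP_actual/COP_Carnot = 3.053/13.85 = 0.2205.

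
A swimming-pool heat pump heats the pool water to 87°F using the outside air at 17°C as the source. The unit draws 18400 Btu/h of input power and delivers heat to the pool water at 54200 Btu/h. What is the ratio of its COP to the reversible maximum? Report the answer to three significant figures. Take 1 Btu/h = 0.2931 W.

0.131

COP_actual = Q̇_H/Ẇ = 54200/18400 = 2.946.
In absolute terms T_C = 290.15 K and T_H = 303.71 K, so ΔT = 13.56 K.
COP_Carnot = T_H/ΔT = 303.71/13.56 = 22.40.
η_II = COP_actual/COP_Carnot = 2.946/22.40 = 0.1315.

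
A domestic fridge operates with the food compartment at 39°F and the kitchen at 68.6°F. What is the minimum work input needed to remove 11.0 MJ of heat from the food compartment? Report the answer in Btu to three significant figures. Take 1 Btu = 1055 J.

619 Btu

In absolute terms T_C = 277.04 K and T_H = 293.48 K, so ΔT = 16.44 K.
The reversible limit is COP_R = T_C/ΔT = 16.85, so W_min = Q_C/COP = Q_C·ΔT/T_C.
W_min = 11.00 × 16.44/277.04 = 0.6529 MJ = 618.9 Btu.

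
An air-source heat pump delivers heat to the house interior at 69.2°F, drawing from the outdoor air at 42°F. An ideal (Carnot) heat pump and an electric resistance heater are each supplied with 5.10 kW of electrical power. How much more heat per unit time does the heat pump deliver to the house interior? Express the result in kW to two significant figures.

94 kW

In absolute terms T_C = 278.71 K and T_H = 293.82 K, so ΔT = 15.11 K.
COP_Carnot = T_H/ΔT = 293.82/15.11 = 19.44.
The heat pump delivers Q̇_H = COP × Ẇ = 99.16 kW; the resistance heater delivers Ẇ = 5.100 kW.
Extra = (COP − 1)·Ẇ = 94.06 kW.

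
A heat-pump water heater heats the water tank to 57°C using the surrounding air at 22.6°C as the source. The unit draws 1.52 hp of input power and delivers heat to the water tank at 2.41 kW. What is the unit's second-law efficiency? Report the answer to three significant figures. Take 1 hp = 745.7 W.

Converting, Q̇_H = 2.410 kW = 3.232 hp, so COP_actual = Q̇_H/Ẇ = 3.232/1.520 = 2.126.
In absolute terms T_C = 295.75 K and T_H = 330.15 K, so ΔT = 34.40 K.
COP_Carnot = T_H/ΔT = 330.15/34.40 = 9.597.
η_II = COP_actual/COP_Carnot = 2.126/9.597 = 0.2215.

0.222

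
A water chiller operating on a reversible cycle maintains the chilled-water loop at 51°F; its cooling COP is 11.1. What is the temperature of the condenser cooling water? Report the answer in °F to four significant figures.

97.01 °F

COP_R = T_C/(T_H − T_C) gives T_H − T_C = T_C/COP.
With T_C = 283.71 K, T_H = 283.71 × (1 + 1/11.1) = 309.26 K.
Converting, 309.26 K = 97.01°F.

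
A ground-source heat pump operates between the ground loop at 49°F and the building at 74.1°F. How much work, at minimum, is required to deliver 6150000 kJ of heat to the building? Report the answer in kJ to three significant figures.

In absolute terms T_C = 282.59 K and T_H = 296.54 K, so ΔT = 13.94 K.
The reversible limit is COP_HP = T_H/ΔT = 21.27, so W_min = Q_H/COP = Q_H·ΔT/T_H.
W_min = 6150000 × 13.94/296.54 = 289200 kJ.

289000 kJ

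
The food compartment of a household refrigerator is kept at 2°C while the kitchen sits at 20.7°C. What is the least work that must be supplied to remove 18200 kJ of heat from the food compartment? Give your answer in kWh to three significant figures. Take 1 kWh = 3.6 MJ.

In absolute terms T_C = 275.15 K and T_H = 293.85 K, so ΔT = 18.70 K.
The reversible limit is COP_R = T_C/ΔT = 14.71, so W_min = Q_C/COP = Q_C·ΔT/T_C.
W_min = 18200 × 18.70/275.15 = 1237 kJ = 0.3436 kWh.

0.344 kWh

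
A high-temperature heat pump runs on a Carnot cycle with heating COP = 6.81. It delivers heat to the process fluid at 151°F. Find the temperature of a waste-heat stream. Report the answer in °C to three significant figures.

16.3 °C

COP_HP = T_H/(T_H − T_C) gives T_H − T_C = T_H/COP.
With T_H = 339.26 K, T_C = 339.26 × (1 − 1/6.81) = 289.44 K.
Converting, 289.44 K = 16.29°C.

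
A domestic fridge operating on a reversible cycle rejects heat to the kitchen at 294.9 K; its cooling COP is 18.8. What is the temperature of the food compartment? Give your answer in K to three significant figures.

280 K

For a Carnot refrigerator COP_R = T_C/(T_H − T_C), so T_C = COP·T_H/(1 + COP).
With T_H = 294.90 K, T_C = 18.8 × 294.90/19.80 = 280.01 K.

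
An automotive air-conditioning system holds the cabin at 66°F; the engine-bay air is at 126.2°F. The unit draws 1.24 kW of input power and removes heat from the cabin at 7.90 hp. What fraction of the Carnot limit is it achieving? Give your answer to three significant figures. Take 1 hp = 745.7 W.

0.544

Converting, Q̇_C = 7.900 hp = 5.891 kW, so COP_actual = Q̇_C/Ẇ = 5.891/1.240 = 4.751.
In absolute terms T_C = 292.04 K and T_H = 325.48 K, so ΔT = 33.44 K.
COP_Carnot = T_C/ΔT = 292.04/33.44 = 8.732.
η_II = COP_actual/COP_Carnot = 4.751/8.732 = 0.5441.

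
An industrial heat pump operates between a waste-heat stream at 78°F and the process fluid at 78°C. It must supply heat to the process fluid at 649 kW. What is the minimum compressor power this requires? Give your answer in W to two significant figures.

In absolute terms T_C = 298.71 K and T_H = 351.15 K, so ΔT = 52.44 K.
COP_Carnot = T_H/ΔT = 351.15/52.44 = 6.696.
Ẇ_min = Q̇/COP_Carnot = 649.0/6.696 = 96.93 kW = 96930 W.

97000 W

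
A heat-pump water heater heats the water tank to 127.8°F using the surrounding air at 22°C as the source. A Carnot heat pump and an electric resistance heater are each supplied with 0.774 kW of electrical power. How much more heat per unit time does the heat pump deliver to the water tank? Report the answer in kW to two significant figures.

7.3 kW

In absolute terms T_C = 295.15 K and T_H = 326.37 K, so ΔT = 31.22 K.
COP_Carnot = T_H/ΔT = 326.37/31.22 = 10.45.
The heat pump delivers Q̇_H = COP × Ẇ = 8.091 kW; the resistance heater delivers Ẇ = 0.7740 kW.
Extra = (COP − 1)·Ẇ = 7.317 kW.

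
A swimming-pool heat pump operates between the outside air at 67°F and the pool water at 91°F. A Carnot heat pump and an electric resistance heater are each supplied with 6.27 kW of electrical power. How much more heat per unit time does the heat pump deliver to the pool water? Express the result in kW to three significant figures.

138 kW

In absolute terms T_C = 292.59 K and T_H = 305.93 K, so ΔT = 13.33 K.
COP_Carnot = T_H/ΔT = 305.93/13.33 = 22.94.
The heat pump delivers Q̇_H = COP × Ẇ = 143.9 kW; the resistance heater delivers Ẇ = 6.270 kW.
Extra = (COP − 1)·Ẇ = 137.6 kW.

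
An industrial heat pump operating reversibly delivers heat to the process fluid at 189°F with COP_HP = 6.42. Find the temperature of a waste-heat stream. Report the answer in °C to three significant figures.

31.1 °C

COP_HP = T_H/(T_H − T_C) gives T_H − T_C = T_H/COP.
With T_H = 360.37 K, T_C = 360.37 × (1 − 1/6.42) = 304.24 K.
Converting, 304.24 K = 31.09°C.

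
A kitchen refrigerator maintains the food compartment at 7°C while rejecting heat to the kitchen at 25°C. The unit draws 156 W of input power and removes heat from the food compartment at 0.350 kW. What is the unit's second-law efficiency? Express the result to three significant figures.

0.144

Converting, Q̇_C = 0.3500 kW = 350.0 W, so COP_actual = Q̇_C/Ẇ = 350.0/156.0 = 2.244.
In absolute terms T_C = 280.15 K and T_H = 298.15 K, so ΔT = 18.00 K.
COP_Carnot = T_C/ΔT = 280.15/18.00 = 15.56.
η_II = COP_actual/COP_Carnot = 2.244/15.56 = 0.1442.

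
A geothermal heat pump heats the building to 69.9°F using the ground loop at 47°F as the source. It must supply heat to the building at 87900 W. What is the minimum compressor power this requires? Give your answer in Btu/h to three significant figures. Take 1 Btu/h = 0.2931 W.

In absolute terms T_C = 281.48 K and T_H = 294.21 K, so ΔT = 12.72 K.
COP_Carnot = T_H/ΔT = 294.21/12.72 = 23.13.
Ẇ_min = Q̇/COP_Carnot = 87900/23.13 = 3801 W = 12970 Btu/h.

13000 Btu/h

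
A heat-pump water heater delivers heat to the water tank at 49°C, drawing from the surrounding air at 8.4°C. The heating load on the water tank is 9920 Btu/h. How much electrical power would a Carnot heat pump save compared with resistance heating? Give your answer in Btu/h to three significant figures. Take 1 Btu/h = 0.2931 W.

In absolute terms T_C = 281.55 K and T_H = 322.15 K, so ΔT = 40.60 K.
COP_Carnot = T_H/ΔT = 322.15/40.60 = 7.935.
Resistance heating needs Ẇ_res = Q̇_H = 9920 Btu/h; the reversible heat pump needs only Ẇ_hp = Q̇_H/COP = 1250 Btu/h.
Saving = 9920 − 1250 = 8670 Btu/h.

8670 Btu/h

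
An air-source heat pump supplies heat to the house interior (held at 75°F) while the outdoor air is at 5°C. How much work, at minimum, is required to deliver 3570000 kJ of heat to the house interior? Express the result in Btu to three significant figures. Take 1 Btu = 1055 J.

In absolute terms T_C = 278.15 K and T_H = 297.04 K, so ΔT = 18.89 K.
The reversible limit is COP_HP = T_H/ΔT = 15.73, so W_min = Q_H/COP = Q_H·ΔT/T_H.
W_min = 3570000 × 18.89/297.04 = 227000 kJ = 215200 Btu.

215000 Btu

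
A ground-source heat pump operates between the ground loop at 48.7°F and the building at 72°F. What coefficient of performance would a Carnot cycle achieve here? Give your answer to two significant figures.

23

In absolute terms T_C = 282.43 K and T_H = 295.37 K, so ΔT = 12.94 K.
For a reversible cycle, COP_Carnot = T_H/ΔT = 295.37/12.94 = 22.82.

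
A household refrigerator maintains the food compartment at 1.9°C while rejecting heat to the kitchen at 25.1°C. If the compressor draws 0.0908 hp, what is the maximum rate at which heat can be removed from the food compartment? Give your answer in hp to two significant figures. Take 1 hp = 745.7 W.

1.1 hp

In absolute terms T_C = 275.05 K and T_H = 298.25 K, so ΔT = 23.20 K.
COP_Carnot = T_C/ΔT = 275.05/23.20 = 11.86.
Q̇_max = COP_Carnot × Ẇ = 11.86 × 0.09080 hp = 1.076 hp.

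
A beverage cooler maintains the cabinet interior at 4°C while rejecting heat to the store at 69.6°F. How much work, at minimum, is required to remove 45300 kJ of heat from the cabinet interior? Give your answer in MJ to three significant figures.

In absolute terms T_C = 277.15 K and T_H = 294.04 K, so ΔT = 16.89 K.
The reversible limit is COP_R = T_C/ΔT = 16.41, so W_min = Q_C/COP = Q_C·ΔT/T_C.
W_min = 45300 × 16.89/277.15 = 2760 kJ = 2.760 MJ.

2.76 MJ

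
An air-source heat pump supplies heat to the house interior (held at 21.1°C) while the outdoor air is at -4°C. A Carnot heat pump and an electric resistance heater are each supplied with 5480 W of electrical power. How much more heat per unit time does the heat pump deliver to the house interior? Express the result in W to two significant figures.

59000 W

In absolute terms T_C = 269.15 K and T_H = 294.25 K, so ΔT = 25.10 K.
COP_Carnot = T_H/ΔT = 294.25/25.10 = 11.72.
The heat pump delivers Q̇_H = COP × Ẇ = 64240 W; the resistance heater delivers Ẇ = 5480 W.
Extra = (COP − 1)·Ẇ = 58760 W.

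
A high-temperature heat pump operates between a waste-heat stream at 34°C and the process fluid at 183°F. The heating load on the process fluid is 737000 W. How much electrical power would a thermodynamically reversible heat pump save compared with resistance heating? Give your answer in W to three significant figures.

In absolute terms T_C = 307.15 K and T_H = 357.04 K, so ΔT = 49.89 K.
COP_Carnot = T_H/ΔT = 357.04/49.89 = 7.157.
Resistance heating needs Ẇ_res = Q̇_H = 737000 W; the reversible heat pump needs only Ẇ_hp = Q̇_H/COP = 103000 W.
Saving = 737000 − 103000 = 634000 W.

634000 W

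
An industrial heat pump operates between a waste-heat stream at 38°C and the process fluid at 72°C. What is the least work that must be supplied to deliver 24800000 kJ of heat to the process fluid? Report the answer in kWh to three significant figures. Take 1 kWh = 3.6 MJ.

679 kWh

In absolute terms T_C = 311.15 K and T_H = 345.15 K, so ΔT = 34.00 K.
The reversible limit is COP_HP = T_H/ΔT = 10.15, so W_min = Q_H/COP = Q_H·ΔT/T_H.
W_min = 24800000 × 34.00/345.15 = 2443000 kJ = 678.6 kWh.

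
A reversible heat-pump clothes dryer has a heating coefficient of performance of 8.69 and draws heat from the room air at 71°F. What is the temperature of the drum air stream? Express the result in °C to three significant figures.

COP_HP = T_H/(T_H − T_C) rearranges to T_H = COP·T_C/(COP − 1).
With T_C = 294.82 K, T_H = 8.69 × 294.82/7.690 = 333.15 K.
Converting, 333.15 K = 60.00°C.

60.0 °C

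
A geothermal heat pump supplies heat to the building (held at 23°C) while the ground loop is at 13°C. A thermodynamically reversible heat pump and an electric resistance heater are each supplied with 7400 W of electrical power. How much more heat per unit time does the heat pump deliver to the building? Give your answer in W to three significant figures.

In absolute terms T_C = 286.15 K and T_H = 296.15 K, so ΔT = 10.00 K.
COP_Carnot = T_H/ΔT = 296.15/10.00 = 29.62.
The heat pump delivers Q̇_H = COP × Ẇ = 219200 W; the resistance heater delivers Ẇ = 7400 W.
Extra = (COP − 1)·Ẇ = 211800 W.

212000 W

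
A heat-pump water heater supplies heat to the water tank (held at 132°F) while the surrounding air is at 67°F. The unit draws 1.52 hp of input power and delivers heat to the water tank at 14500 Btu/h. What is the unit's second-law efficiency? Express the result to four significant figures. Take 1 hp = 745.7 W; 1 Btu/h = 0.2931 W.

Converting, Q̇_H = 14500 Btu/h = 5.699 hp, so COP_actual = Q̇_H/Ẇ = 5.699/1.520 = 3.750.
In absolute terms T_C = 292.59 K and T_H = 328.71 K, so ΔT = 36.11 K.
COP_Carnot = T_H/ΔT = 328.71/36.11 = 9.103.
η_II = COP_actual/COP_Carnot = 3.750/9.103 = 0.4119.

0.4119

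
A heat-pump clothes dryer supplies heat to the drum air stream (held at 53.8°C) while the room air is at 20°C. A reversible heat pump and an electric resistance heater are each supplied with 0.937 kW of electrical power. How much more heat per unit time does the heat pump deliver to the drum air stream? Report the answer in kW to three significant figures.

8.13 kW

In absolute terms T_C = 293.15 K and T_H = 326.95 K, so ΔT = 33.80 K.
COP_Carnot = T_H/ΔT = 326.95/33.80 = 9.673.
The heat pump delivers Q̇_H = COP × Ẇ = 9.064 kW; the resistance heater delivers Ẇ = 0.9370 kW.
Extra = (COP − 1)·Ẇ = 8.127 kW.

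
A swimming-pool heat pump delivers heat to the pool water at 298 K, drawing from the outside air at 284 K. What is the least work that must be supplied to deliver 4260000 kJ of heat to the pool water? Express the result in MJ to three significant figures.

200 MJ

The reservoir spacing is ΔT = 298 − 284 = 14.00 K.
The reversible limit is COP_HP = T_H/ΔT = 21.29, so W_min = Q_H/COP = Q_H·ΔT/T_H.
W_min = 4260000 × 14.00/298.00 = 200100 kJ = 200.1 MJ.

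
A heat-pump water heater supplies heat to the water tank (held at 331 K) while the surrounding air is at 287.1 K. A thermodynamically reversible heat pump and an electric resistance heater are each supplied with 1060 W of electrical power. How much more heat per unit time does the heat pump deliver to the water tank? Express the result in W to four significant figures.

The reservoir spacing is ΔT = 331 − 287.1 = 43.90 K.
COP_Carnot = T_H/ΔT = 331.00/43.90 = 7.540.
The heat pump delivers Q̇_H = COP × Ẇ = 7992 W; the resistance heater delivers Ẇ = 1060 W.
Extra = (COP − 1)·Ẇ = 6932 W.

6932 W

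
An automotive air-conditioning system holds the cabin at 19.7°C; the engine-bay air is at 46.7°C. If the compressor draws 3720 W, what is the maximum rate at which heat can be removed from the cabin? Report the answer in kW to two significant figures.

40 kW

In absolute terms T_C = 292.85 K and T_H = 319.85 K, so ΔT = 27.00 K.
COP_Carnot = T_C/ΔT = 292.85/27.00 = 10.85.
Q̇_max = COP_Carnot × Ẇ = 10.85 × 3720 W = 40350 W = 40.35 kW.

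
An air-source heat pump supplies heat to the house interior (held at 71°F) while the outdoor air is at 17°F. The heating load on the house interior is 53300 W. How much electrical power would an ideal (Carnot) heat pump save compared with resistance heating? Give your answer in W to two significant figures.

In absolute terms T_C = 264.82 K and T_H = 294.82 K, so ΔT = 30.00 K.
COP_Carnot = T_H/ΔT = 294.82/30.00 = 9.827.
Resistance heating needs Ẇ_res = Q̇_H = 53300 W; the reversible heat pump needs only Ẇ_hp = Q̇_H/COP = 5424 W.
Saving = 53300 − 5424 = 47880 W.

48000 W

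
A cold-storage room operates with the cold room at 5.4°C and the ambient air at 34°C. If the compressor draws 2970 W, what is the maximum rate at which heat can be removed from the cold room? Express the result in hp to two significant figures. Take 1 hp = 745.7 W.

In absolute terms T_C = 278.55 K and T_H = 307.15 K, so ΔT = 28.60 K.
COP_Carnot = T_C/ΔT = 278.55/28.60 = 9.740.
Q̇_max = COP_Carnot × Ẇ = 9.740 × 2970 W = 28930 W = 38.79 hp.

39 hp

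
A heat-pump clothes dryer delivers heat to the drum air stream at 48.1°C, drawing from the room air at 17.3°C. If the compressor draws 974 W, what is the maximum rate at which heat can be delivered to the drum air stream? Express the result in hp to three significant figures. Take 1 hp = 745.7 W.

13.6 hp

In absolute terms T_C = 290.45 K and T_H = 321.25 K, so ΔT = 30.80 K.
COP_Carnot = T_H/ΔT = 321.25/30.80 = 10.43.
Q̇_max = COP_Carnot × Ẇ = 10.43 × 974.0 W = 10160 W = 13.62 hp.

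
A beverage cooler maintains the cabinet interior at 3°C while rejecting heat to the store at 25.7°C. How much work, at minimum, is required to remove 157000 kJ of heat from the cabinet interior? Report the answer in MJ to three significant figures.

12.9 MJ

In absolute terms T_C = 276.15 K and T_H = 298.85 K, so ΔT = 22.70 K.
The reversible limit is COP_R = T_C/ΔT = 12.17, so W_min = Q_C/COP = Q_C·ΔT/T_C.
W_min = 157000 × 22.70/276.15 = 12910 kJ = 12.91 MJ.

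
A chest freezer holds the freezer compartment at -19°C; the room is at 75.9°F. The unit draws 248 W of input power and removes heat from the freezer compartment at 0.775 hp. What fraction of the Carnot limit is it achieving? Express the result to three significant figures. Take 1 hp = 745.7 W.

Converting, Q̇_C = 0.7750 hp = 577.9 W, so COP_actual = Q̇_C/Ẇ = 577.9/248.0 = 2.330.
In absolute terms T_C = 254.15 K and T_H = 297.54 K, so ΔT = 43.39 K.
COP_Carnot = T_C/ΔT = 254.15/43.39 = 5.857.
η_II = COP_actual/COP_Carnot = 2.330/5.857 = 0.3978.

0.398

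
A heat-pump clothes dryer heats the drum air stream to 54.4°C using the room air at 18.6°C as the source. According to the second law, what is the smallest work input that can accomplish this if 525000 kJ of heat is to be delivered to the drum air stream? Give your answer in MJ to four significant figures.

57.38 MJ

In absolute terms T_C = 291.75 K and T_H = 327.55 K, so ΔT = 35.80 K.
The reversible limit is COP_HP = T_H/ΔT = 9.149, so W_min = Q_H/COP = Q_H·ΔT/T_H.
W_min = 525000 × 35.80/327.55 = 57380 kJ = 57.38 MJ.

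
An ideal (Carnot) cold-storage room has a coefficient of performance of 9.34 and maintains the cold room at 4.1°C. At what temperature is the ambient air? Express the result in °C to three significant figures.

33.8 °C

COP_R = T_C/(T_H − T_C) gives T_H − T_C = T_C/COP.
With T_C = 277.25 K, T_H = 277.25 × (1 + 1/9.34) = 306.93 K.
Converting, 306.93 K = 33.78°C.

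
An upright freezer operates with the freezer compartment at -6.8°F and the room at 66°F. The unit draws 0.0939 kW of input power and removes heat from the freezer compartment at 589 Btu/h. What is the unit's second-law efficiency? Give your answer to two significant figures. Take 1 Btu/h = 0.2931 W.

Converting, Q̇_C = 589.0 Btu/h = 0.1726 kW, so COP_actual = Q̇_C/Ẇ = 0.1726/0.09390 = 1.839.
In absolute terms T_C = 251.59 K and T_H = 292.04 K, so ΔT = 40.44 K.
COP_Carnot = T_C/ΔT = 251.59/40.44 = 6.221.
η_II = COP_actual/COP_Carnot = 1.839/6.221 = 0.2955.

0.30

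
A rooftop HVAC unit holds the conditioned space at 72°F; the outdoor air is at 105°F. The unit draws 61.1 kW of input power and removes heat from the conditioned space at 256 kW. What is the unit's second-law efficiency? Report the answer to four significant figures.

COP_actual = Q̇_C/Ẇ = 256.0/61.10 = 4.190.
In absolute terms T_C = 295.37 K and T_H = 313.71 K, so ΔT = 18.33 K.
COP_Carnot = T_C/ΔT = 295.37/18.33 = 16.11.
η_II = COP_actual/COP_Carnot = 4.190/16.11 = 0.2601.

0.2601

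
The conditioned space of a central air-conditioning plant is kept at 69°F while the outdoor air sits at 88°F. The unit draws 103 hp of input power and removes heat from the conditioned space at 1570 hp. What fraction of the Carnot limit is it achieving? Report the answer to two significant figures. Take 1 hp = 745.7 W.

0.55

COP_actual = Q̇_C/Ẇ = 1570/103.0 = 15.24.
In absolute terms T_C = 293.71 K and T_H = 304.26 K, so ΔT = 10.56 K.
COP_Carnot = T_C/ΔT = 293.71/10.56 = 27.82.
η_II = COP_actual/COP_Carnot = 15.24/27.82 = 0.5478.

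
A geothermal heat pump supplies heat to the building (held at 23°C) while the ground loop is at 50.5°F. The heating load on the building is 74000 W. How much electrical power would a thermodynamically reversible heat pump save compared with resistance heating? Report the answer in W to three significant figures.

In absolute terms T_C = 283.43 K and T_H = 296.15 K, so ΔT = 12.72 K.
COP_Carnot = T_H/ΔT = 296.15/12.72 = 23.28.
Resistance heating needs Ẇ_res = Q̇_H = 74000 W; the reversible heat pump needs only Ẇ_hp = Q̇_H/COP = 3179 W.
Saving = 74000 − 3179 = 70820 W.

70800 W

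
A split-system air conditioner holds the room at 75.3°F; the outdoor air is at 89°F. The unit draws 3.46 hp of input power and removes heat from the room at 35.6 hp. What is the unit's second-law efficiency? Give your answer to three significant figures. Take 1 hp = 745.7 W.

0.263

COP_actual = Q̇_C/Ẇ = 35.60/3.460 = 10.29.
In absolute terms T_C = 297.21 K and T_H = 304.82 K, so ΔT = 7.611 K.
COP_Carnot = T_C/ΔT = 297.21/7.611 = 39.05.
η_II = COP_actual/COP_Carnot = 10.29/39.05 = 0.2635.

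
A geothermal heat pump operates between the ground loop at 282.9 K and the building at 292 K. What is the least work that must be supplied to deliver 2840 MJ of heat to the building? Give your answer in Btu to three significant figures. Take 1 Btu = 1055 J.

83900 Btu

The reservoir spacing is ΔT = 292 − 282.9 = 9.100 K.
The reversible limit is COP_HP = T_H/ΔT = 32.09, so W_min = Q_H/COP = Q_H·ΔT/T_H.
W_min = 2840 × 9.100/292.00 = 88.51 MJ = 83890 Btu.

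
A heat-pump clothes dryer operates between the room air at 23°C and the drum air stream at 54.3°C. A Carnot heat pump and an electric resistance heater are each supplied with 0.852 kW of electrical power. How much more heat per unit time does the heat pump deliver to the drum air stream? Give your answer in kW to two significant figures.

In absolute terms T_C = 296.15 K and T_H = 327.45 K, so ΔT = 31.30 K.
COP_Carnot = T_H/ΔT = 327.45/31.30 = 10.46.
The heat pump delivers Q̇_H = COP × Ẇ = 8.913 kW; the resistance heater delivers Ẇ = 0.8520 kW.
Extra = (COP − 1)·Ẇ = 8.061 kW.

8.1 kW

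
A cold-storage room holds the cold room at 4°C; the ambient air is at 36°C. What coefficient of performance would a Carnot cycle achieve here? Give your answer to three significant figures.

In absolute terms T_C = 277.15 K and T_H = 309.15 K, so ΔT = 32.00 K.
For a reversible cycle, COP_Carnot = T_C/ΔT = 277.15/32.00 = 8.661.

8.66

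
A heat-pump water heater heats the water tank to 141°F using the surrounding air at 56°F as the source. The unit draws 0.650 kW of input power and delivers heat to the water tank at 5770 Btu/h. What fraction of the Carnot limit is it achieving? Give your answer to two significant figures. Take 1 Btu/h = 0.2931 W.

Converting, Q̇_H = 5770 Btu/h = 1.691 kW, so COP_actual = Q̇_H/Ẇ = 1.691/0.6500 = 2.602.
In absolute terms T_C = 286.48 K and T_H = 333.71 K, so ΔT = 47.22 K.
COP_Carnot = T_H/ΔT = 333.71/47.22 = 7.067.
η_II = COP_actual/COP_Carnot = 2.602/7.067 = 0.3682.

0.37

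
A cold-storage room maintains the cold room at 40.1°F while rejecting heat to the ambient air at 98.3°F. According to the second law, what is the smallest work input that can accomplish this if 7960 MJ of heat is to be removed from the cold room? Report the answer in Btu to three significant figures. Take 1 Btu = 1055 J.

879000 Btu

In absolute terms T_C = 277.65 K and T_H = 309.98 K, so ΔT = 32.33 K.
The reversible limit is COP_R = T_C/ΔT = 8.587, so W_min = Q_C/COP = Q_C·ΔT/T_C.
W_min = 7960 × 32.33/277.65 = 927.0 MJ = 878600 Btu.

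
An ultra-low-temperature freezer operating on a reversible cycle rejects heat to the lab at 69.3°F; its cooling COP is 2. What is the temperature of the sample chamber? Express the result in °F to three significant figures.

For a Carnot refrigerator COP_R = T_C/(T_H − T_C), so T_C = COP·T_H/(1 + COP).
With T_H = 293.87 K, T_C = 2 × 293.87/3.000 = 195.91 K.
Converting, 195.91 K = -107.02°F.

-107 °F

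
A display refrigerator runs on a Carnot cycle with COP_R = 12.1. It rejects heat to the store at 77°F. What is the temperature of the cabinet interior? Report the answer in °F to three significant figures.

36.0 °F

For a Carnot refrigerator COP_R = T_C/(T_H − T_C), so T_C = COP·T_H/(1 + COP).
With T_H = 298.15 K, T_C = 12.1 × 298.15/13.10 = 275.39 K.
Converting, 275.39 K = 36.03°F.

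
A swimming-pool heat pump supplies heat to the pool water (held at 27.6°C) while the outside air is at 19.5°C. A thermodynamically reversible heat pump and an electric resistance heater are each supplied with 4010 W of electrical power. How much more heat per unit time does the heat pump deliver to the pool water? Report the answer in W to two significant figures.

140000 W

In absolute terms T_C = 292.65 K and T_H = 300.75 K, so ΔT = 8.100 K.
COP_Carnot = T_H/ΔT = 300.75/8.100 = 37.13.
The heat pump delivers Q̇_H = COP × Ẇ = 148900 W; the resistance heater delivers Ẇ = 4010 W.
Extra = (COP − 1)·Ẇ = 144900 W.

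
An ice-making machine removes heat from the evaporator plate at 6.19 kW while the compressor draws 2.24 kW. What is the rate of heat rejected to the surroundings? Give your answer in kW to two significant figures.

For a cyclic device the first law requires Q̇_H = Q̇_C + Ẇ.
Q̇_H = Q̇_C + Ẇ = 8.430 kW.

8.4 kW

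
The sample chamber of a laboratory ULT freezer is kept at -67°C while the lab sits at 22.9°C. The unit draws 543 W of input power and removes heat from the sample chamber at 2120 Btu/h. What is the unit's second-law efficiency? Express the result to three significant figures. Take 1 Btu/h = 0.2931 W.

Converting, Q̇_C = 2120 Btu/h = 621.4 W, so COP_actual = Q̇_C/Ẇ = 621.4/543.0 = 1.144.
In absolute terms T_C = 206.15 K and T_H = 296.05 K, so ΔT = 89.90 K.
COP_Carnot = T_C/ΔT = 206.15/89.90 = 2.293.
η_II = COP_actual/COP_Carnot = 1.144/2.293 = 0.4990.

0.499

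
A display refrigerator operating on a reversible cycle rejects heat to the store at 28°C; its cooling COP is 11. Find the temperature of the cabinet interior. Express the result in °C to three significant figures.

2.90 °C

For a Carnot refrigerator COP_R = T_C/(T_H − T_C), so T_C = COP·T_H/(1 + COP).
With T_H = 301.15 K, T_C = 11 × 301.15/12.00 = 276.05 K.
Converting, 276.05 K = 2.90°C.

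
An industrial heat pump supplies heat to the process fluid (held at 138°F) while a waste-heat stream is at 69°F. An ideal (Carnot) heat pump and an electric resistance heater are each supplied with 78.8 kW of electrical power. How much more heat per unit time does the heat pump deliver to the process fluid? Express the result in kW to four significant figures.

603.8 kW

In absolute terms T_C = 293.71 K and T_H = 332.04 K, so ΔT = 38.33 K.
COP_Carnot = T_H/ΔT = 332.04/38.33 = 8.662.
The heat pump delivers Q̇_H = COP × Ẇ = 682.6 kW; the resistance heater delivers Ẇ = 78.80 kW.
Extra = (COP − 1)·Ẇ = 603.8 kW.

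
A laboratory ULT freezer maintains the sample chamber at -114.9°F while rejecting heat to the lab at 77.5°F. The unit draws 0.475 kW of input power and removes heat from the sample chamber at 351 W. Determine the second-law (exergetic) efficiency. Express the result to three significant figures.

0.412

Converting, Q̇_C = 351.0 W = 0.3510 kW, so COP_actual = Q̇_C/Ẇ = 0.3510/0.4750 = 0.7389.
In absolute terms T_C = 191.54 K and T_H = 298.43 K, so ΔT = 106.9 K.
COP_Carnot = T_C/ΔT = 191.54/106.9 = 1.792.
η_II = COP_actual/COP_Carnot = 0.7389/1.792 = 0.4124.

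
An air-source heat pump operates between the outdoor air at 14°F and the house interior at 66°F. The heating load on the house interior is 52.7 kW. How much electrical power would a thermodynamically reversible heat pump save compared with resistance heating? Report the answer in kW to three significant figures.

In absolute terms T_C = 263.15 K and T_H = 292.04 K, so ΔT = 28.89 K.
COP_Carnot = T_H/ΔT = 292.04/28.89 = 10.11.
Resistance heating needs Ẇ_res = Q̇_H = 52.70 kW; the reversible heat pump needs only Ẇ_hp = Q̇_H/COP = 5.213 kW.
Saving = 52.70 − 5.213 = 47.49 kW.

47.5 kW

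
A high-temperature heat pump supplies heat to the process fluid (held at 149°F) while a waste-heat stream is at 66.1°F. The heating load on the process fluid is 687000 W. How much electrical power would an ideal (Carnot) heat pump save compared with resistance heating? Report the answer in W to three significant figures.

In absolute terms T_C = 292.09 K and T_H = 338.15 K, so ΔT = 46.06 K.
COP_Carnot = T_H/ΔT = 338.15/46.06 = 7.342.
Resistance heating needs Ẇ_res = Q̇_H = 687000 W; the reversible heat pump needs only Ẇ_hp = Q̇_H/COP = 93570 W.
Saving = 687000 − 93570 = 593400 W.

593000 W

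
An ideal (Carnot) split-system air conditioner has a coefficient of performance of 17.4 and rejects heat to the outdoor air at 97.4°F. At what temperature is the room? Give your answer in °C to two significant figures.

20 °C

For a Carnot refrigerator COP_R = T_C/(T_H − T_C), so T_C = COP·T_H/(1 + COP).
With T_H = 309.48 K, T_C = 17.4 × 309.48/18.40 = 292.66 K.
Converting, 292.66 K = 19.51°C.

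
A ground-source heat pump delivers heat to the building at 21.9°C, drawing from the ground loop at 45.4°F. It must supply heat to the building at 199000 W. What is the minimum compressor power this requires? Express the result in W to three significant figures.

In absolute terms T_C = 280.59 K and T_H = 295.05 K, so ΔT = 14.46 K.
COP_Carnot = T_H/ΔT = 295.05/14.46 = 20.41.
Ẇ_min = Q̇/COP_Carnot = 199000/20.41 = 9750 W.

9750 W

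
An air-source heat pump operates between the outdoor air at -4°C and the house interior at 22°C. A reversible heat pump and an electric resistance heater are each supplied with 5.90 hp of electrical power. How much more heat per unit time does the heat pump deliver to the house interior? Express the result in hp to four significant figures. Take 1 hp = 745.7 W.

61.08 hp

In absolute terms T_C = 269.15 K and T_H = 295.15 K, so ΔT = 26.00 K.
COP_Carnot = T_H/ΔT = 295.15/26.00 = 11.35.
The heat pump delivers Q̇_H = COP × Ẇ = 66.98 hp; the resistance heater delivers Ẇ = 5.900 hp.
Extra = (COP − 1)·Ẇ = 61.08 hp.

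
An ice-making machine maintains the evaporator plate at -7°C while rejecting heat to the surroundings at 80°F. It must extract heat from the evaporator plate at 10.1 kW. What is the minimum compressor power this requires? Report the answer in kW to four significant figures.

In absolute terms T_C = 266.15 K and T_H = 299.82 K, so ΔT = 33.67 K.
COP_Carnot = T_C/ΔT = 266.15/33.67 = 7.905.
Ẇ_min = Q̇/COP_Carnot = 10.10/7.905 = 1.278 kW.

1.278 kW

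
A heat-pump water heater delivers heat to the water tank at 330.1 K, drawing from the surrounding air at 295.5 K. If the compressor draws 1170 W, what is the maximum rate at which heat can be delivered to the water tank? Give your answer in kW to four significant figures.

11.16 kW

The reservoir spacing is ΔT = 330.1 − 295.5 = 34.60 K.
COP_Carnot = T_H/ΔT = 330.10/34.60 = 9.540.
Q̇_max = COP_Carnot × Ẇ = 9.540 × 1170 W = 11160 W = 11.16 kW.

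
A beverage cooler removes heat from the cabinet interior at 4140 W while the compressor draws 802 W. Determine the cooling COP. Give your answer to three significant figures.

The first law gives Q̇_H = Q̇_C + Ẇ, so the three rates are Q̇_C = 4140, Q̇_H = 4942, Ẇ = 802.0 W.
COP_R = Q̇_C/Ẇ = 4140/802.0 = 5.162.

5.16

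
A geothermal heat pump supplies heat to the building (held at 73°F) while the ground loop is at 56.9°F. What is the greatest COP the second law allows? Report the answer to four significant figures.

In absolute terms T_C = 286.98 K and T_H = 295.93 K, so ΔT = 8.944 K.
For a reversible cycle, COP_Carnot = T_H/ΔT = 295.93/8.944 = 33.09.

33.09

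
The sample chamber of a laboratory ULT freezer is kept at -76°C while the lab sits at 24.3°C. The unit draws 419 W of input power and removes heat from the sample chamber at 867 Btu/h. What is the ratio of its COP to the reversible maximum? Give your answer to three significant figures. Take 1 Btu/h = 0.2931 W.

Converting, Q̇_C = 867.0 Btu/h = 254.1 W, so COP_actual = Q̇_C/Ẇ = 254.1/419.0 = 0.6065.
In absolute terms T_C = 197.15 K and T_H = 297.45 K, so ΔT = 100.3 K.
COP_Carnot = T_C/ΔT = 197.15/100.3 = 1.966.
η_II = COP_actual/COP_Carnot = 0.6065/1.966 = 0.3085.

0.309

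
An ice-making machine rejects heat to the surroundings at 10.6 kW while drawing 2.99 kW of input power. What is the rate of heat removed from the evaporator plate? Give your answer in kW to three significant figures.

For a cyclic device the first law requires Q̇_H = Q̇_C + Ẇ.
Q̇_C = Q̇_H − Ẇ = 7.610 kW.

7.61 kW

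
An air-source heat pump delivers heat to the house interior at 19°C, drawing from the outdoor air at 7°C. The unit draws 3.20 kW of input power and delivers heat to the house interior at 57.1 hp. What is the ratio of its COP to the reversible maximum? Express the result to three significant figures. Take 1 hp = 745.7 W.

0.547

Converting, Q̇_H = 57.10 hp = 42.58 kW, so COP_actual = Q̇_H/Ẇ = 42.58/3.200 = 13.31.
In absolute terms T_C = 280.15 K and T_H = 292.15 K, so ΔT = 12.00 K.
COP_Carnot = T_H/ΔT = 292.15/12.00 = 24.35.
η_II = COP_actual/COP_Carnot = 13.31/24.35 = 0.5465.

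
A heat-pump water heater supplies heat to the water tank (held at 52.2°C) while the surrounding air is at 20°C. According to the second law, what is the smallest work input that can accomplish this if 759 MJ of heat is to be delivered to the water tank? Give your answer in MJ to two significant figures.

75 MJ

In absolute terms T_C = 293.15 K and T_H = 325.35 K, so ΔT = 32.20 K.
The reversible limit is COP_HP = T_H/ΔT = 10.10, so W_min = Q_H/COP = Q_H·ΔT/T_H.
W_min = 759.0 × 32.20/325.35 = 75.12 MJ.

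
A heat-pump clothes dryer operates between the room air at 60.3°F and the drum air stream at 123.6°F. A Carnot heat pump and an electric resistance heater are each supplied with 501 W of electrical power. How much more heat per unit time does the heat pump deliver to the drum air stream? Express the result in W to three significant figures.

In absolute terms T_C = 288.87 K and T_H = 324.04 K, so ΔT = 35.17 K.
COP_Carnot = T_H/ΔT = 324.04/35.17 = 9.214.
The heat pump delivers Q̇_H = COP × Ẇ = 4616 W; the resistance heater delivers Ẇ = 501.0 W.
Extra = (COP − 1)·Ẇ = 4115 W.

4120 W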